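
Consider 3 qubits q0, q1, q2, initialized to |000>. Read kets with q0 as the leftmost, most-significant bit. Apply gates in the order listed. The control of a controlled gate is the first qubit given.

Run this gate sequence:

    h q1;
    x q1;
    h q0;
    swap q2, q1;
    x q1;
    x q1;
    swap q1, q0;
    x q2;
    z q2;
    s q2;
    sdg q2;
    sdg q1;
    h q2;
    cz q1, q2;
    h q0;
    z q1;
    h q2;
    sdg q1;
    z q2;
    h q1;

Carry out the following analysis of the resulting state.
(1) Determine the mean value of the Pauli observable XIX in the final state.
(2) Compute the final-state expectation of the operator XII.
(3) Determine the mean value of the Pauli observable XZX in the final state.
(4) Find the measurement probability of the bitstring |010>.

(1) The expectation value of XIX is 1.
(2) The observable XII averages to 1.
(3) In the final state, XZX has expectation -1.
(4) A full measurement returns |010> with probability 1/4.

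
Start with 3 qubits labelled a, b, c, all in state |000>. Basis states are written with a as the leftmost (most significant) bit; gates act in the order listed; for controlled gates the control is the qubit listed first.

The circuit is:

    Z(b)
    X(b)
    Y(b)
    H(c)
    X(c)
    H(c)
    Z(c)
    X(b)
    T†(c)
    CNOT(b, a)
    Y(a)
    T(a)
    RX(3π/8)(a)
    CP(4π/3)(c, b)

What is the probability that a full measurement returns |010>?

A full measurement returns |010> with probability cos(3*pi/16)**2. Key observation: the block from step 4 through step 7 cancels to the identity and can be dropped.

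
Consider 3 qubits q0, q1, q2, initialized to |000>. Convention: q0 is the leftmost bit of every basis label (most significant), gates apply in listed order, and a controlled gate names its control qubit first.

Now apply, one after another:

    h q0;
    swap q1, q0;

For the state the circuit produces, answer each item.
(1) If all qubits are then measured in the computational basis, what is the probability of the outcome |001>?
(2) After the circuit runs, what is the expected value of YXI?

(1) A full measurement returns |001> with probability 0.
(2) The expectation value of YXI is 0.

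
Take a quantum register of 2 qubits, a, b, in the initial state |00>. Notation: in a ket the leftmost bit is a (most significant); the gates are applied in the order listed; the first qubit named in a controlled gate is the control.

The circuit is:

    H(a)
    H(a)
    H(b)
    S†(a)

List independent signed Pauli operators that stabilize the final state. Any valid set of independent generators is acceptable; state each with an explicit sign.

The stabilizer group can be generated by +IX, +ZI, among other valid generating sets. Key observation: the block from step 1 through step 2 cancels to the identity and can be dropped.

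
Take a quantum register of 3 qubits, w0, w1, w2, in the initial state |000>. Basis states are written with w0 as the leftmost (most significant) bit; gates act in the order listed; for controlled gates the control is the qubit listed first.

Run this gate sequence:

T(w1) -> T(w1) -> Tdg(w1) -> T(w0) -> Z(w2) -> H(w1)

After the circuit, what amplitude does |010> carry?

|010> carries amplitude sqrt(2)/2 in the final state.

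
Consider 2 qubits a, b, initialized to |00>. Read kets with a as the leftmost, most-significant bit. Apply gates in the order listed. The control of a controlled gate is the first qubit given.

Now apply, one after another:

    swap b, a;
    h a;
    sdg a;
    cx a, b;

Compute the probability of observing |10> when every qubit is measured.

The probability of measuring |10> is 0.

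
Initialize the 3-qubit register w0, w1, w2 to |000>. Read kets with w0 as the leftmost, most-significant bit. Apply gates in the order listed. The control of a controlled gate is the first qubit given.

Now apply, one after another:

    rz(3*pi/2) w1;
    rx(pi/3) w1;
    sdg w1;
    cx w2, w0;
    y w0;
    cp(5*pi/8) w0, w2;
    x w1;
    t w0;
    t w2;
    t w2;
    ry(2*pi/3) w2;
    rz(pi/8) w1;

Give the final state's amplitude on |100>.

The amplitude on |100> is exp(15*I*pi/16)/4.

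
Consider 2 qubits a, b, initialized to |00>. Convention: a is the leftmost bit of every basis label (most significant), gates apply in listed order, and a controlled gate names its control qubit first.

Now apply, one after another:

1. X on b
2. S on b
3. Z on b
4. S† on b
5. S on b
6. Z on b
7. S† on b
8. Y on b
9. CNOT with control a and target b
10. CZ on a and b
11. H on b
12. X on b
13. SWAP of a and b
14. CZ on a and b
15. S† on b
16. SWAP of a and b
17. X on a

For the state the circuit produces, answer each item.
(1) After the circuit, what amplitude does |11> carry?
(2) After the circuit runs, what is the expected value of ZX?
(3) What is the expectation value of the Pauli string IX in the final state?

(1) |11> carries amplitude -sqrt(2)*I/2 in the final state. Key observation: steps 2-7 multiply out to the identity, so the circuit reduces to the remaining gates.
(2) In the final state, ZX has expectation -1.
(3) The expectation value of IX is 1.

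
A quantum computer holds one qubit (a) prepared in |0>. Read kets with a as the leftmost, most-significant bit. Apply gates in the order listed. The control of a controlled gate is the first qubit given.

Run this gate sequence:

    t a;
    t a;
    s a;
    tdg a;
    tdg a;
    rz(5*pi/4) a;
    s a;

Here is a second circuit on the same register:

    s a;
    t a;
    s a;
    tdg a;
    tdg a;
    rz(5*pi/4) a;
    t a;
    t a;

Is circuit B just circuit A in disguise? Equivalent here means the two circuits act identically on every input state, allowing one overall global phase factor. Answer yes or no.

No, they are not equivalent — no single phase factor reconciles the two unitaries.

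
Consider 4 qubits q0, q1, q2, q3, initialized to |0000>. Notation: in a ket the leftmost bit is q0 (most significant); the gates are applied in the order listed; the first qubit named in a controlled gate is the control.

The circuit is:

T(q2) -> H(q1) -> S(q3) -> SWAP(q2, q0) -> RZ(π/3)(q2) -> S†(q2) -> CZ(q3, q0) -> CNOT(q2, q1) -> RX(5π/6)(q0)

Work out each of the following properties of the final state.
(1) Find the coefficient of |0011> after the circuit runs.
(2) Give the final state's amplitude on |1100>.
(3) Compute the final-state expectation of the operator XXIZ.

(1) The final state's coefficient on |0011> equals 0.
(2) The amplitude on |1100> is (-sqrt(3) - 1)*exp(I*pi/3)/4.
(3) In the final state, XXIZ has expectation 0.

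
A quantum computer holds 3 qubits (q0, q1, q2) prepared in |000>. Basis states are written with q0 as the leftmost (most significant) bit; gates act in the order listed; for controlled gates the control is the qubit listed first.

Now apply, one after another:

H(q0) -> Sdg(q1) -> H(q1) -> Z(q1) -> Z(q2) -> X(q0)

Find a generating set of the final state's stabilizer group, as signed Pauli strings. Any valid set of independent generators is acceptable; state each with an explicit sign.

The final state is stabilized by the group generated by +XII, -IXI, +IIZ; other independent generating sets are equally valid.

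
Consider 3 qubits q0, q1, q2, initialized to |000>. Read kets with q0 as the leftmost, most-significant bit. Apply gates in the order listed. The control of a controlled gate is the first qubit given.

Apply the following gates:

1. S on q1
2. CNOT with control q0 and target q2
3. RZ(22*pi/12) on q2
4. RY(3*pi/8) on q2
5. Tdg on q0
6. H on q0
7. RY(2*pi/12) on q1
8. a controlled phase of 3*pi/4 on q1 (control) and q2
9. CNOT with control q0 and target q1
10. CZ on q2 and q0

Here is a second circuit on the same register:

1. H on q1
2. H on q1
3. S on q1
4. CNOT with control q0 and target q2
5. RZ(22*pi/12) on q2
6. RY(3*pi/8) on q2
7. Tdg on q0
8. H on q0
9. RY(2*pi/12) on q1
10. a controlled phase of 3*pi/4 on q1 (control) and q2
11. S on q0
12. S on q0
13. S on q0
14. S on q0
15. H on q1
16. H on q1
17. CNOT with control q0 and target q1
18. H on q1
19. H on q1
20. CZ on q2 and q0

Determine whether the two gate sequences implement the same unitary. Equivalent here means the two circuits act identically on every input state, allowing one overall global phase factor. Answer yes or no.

Yes, they are equivalent — the unitaries differ by at most a global phase.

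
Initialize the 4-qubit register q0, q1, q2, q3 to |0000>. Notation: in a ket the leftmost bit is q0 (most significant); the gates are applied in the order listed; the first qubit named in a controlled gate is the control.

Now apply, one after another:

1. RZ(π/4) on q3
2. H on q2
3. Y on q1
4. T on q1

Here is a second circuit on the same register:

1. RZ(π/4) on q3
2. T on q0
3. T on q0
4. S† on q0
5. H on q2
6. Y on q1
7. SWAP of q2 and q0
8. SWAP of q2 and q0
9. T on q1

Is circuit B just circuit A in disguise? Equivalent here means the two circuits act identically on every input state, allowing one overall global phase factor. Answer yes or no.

Yes — the two circuits implement the same unitary up to a global phase.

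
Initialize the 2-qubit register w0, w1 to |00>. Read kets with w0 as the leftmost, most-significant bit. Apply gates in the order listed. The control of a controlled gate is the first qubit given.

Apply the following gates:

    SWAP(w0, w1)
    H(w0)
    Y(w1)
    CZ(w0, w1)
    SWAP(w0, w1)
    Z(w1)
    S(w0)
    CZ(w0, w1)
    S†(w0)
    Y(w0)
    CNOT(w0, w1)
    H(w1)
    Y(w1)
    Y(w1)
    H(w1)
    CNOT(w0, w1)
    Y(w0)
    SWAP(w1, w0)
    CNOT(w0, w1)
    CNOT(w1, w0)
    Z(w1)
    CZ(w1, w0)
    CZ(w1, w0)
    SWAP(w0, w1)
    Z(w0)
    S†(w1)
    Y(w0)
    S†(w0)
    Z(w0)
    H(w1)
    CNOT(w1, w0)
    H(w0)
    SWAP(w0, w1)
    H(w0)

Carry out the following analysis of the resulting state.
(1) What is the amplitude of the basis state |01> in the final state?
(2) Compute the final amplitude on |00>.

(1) The amplitude on |01> is -1/2 - I/2. Key observation: steps 10-17 multiply out to the identity, so the circuit reduces to the remaining gates.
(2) The final state's coefficient on |00> equals 0.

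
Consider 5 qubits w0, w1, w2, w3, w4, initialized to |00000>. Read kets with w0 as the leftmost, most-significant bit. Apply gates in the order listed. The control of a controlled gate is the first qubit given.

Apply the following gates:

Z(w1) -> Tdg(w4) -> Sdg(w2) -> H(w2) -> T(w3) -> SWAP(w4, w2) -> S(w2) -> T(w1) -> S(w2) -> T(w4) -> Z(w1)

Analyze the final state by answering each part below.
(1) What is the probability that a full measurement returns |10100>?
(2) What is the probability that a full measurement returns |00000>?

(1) A full measurement returns |10100> with probability 0.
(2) A full measurement returns |00000> with probability 1/2.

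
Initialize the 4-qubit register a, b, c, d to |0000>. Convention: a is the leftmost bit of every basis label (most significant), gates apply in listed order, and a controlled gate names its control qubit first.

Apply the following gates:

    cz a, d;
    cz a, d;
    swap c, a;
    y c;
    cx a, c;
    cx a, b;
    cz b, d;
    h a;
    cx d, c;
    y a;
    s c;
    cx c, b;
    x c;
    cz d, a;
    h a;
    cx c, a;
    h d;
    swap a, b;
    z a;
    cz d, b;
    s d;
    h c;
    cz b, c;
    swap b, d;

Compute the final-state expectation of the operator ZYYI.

In the final state, ZYYI has expectation 0.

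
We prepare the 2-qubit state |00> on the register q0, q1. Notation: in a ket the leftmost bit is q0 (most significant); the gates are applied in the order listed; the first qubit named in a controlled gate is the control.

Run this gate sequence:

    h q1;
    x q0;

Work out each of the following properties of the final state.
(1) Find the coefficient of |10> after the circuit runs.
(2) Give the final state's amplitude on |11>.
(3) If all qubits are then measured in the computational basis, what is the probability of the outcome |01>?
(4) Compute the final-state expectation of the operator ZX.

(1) The final state's coefficient on |10> equals sqrt(2)/2.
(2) |11> carries amplitude sqrt(2)/2 in the final state.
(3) A full measurement returns |01> with probability 0.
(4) The observable ZX averages to -1.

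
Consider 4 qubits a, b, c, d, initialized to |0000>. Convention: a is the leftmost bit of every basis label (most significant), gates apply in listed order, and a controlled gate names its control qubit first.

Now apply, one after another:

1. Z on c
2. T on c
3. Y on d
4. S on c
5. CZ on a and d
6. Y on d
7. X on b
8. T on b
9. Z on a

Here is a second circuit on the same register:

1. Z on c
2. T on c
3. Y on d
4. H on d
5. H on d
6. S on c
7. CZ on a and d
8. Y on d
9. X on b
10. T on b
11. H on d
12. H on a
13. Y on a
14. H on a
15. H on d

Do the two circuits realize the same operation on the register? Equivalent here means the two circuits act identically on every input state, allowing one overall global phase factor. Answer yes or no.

No, they are not equivalent — no single phase factor reconciles the two unitaries.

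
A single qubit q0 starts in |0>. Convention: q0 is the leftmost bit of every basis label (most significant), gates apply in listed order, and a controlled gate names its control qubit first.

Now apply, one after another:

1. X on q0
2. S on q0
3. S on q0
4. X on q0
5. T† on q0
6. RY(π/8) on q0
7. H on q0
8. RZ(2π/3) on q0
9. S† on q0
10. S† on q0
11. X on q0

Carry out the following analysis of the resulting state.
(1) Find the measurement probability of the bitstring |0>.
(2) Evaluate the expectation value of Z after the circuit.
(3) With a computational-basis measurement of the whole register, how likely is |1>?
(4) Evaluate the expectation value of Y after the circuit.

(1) Outcome |0> occurs with probability 1/2 - sqrt(2 - sqrt(2))/4.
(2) The expectation value of Z is -sqrt(2 - sqrt(2))/2.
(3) A full measurement returns |1> with probability sqrt(2 - sqrt(2))/4 + 1/2.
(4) In the final state, Y has expectation sqrt(3*sqrt(2) + 6)/4.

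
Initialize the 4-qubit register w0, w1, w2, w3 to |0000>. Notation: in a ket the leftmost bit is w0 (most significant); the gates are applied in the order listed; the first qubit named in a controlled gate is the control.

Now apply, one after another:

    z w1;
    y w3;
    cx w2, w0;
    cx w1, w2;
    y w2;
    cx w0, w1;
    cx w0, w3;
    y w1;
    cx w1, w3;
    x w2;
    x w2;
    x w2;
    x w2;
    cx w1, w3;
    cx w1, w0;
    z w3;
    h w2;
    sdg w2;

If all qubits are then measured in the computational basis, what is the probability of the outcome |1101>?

Outcome |1101> occurs with probability 1/2. Key observation: gates 9-14 undo each other exactly, leaving only the rest of the circuit to track.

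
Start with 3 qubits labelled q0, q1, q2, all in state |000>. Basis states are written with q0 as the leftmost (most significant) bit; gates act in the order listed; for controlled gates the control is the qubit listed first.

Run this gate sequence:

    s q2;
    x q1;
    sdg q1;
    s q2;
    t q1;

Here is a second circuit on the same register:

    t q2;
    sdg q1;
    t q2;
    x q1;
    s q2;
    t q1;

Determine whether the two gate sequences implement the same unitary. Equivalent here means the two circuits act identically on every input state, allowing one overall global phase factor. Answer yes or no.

No, they are not equivalent — no single phase factor reconciles the two unitaries.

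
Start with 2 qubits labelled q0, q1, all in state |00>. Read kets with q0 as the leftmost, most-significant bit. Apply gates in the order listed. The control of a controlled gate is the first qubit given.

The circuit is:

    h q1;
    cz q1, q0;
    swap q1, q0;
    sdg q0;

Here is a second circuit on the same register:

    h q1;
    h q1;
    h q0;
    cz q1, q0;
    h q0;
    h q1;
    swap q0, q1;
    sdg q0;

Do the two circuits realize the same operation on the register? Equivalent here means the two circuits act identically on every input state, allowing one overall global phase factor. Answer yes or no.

No: there is an input state on which the two circuits produce genuinely different outputs (not merely differing by a phase).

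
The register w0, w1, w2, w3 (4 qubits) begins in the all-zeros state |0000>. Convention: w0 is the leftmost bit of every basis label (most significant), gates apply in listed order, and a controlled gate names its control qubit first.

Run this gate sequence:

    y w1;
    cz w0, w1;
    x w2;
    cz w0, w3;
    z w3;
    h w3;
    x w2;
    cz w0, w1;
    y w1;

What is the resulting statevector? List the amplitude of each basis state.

The final amplitudes are sqrt(2)/2 on |0000>, sqrt(2)/2 on |0001>, and 0 on every other basis state.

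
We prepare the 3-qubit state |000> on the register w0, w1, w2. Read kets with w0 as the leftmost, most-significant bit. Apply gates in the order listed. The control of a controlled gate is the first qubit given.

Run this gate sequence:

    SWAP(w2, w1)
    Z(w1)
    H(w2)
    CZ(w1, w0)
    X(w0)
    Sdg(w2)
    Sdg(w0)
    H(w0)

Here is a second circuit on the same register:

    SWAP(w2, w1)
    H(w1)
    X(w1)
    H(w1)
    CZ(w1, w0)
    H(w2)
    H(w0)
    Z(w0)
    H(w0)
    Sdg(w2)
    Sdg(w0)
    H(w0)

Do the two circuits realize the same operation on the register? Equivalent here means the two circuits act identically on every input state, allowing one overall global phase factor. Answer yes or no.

Yes, they are equivalent — the unitaries differ by at most a global phase.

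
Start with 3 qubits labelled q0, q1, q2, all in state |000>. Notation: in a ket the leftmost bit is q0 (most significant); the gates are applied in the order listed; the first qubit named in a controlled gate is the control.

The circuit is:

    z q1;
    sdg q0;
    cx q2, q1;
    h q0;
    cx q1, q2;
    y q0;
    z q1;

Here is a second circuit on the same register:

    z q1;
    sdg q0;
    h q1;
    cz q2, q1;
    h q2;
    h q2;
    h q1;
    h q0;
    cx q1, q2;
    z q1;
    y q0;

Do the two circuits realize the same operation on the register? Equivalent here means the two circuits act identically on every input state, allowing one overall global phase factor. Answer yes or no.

Yes: on every input state the two circuits agree up to one overall phase factor.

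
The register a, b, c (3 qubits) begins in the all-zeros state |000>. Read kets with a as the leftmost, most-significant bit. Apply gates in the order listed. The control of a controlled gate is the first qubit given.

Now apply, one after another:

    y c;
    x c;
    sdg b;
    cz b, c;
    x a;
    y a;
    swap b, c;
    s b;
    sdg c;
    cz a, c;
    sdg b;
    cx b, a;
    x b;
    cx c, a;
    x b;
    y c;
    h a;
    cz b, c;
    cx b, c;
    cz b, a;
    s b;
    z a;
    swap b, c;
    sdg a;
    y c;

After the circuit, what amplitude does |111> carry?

|111> carries amplitude -sqrt(2)*I/2 in the final state.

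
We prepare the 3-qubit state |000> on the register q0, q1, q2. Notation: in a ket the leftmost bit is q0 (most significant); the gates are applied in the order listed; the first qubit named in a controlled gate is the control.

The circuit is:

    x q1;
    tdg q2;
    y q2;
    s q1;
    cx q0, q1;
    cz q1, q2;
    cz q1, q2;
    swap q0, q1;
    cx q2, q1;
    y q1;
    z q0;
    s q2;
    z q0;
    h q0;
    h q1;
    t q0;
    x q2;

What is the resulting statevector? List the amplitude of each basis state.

After the circuit, the state carries amplitude -1/2 on |000>, 0 on |001>, -1/2 on |010>, 0 on |011>, exp(I*pi/4)/2 on |100>, 0 on |101>, exp(I*pi/4)/2 on |110>, 0 on |111>.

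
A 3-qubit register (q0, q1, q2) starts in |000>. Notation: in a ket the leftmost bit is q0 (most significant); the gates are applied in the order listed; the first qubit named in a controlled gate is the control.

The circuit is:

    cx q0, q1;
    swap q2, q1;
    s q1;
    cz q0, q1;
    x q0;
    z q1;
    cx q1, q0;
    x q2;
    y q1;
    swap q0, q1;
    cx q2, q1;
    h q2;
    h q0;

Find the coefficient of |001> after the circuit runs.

The final state's coefficient on |001> equals -I/2.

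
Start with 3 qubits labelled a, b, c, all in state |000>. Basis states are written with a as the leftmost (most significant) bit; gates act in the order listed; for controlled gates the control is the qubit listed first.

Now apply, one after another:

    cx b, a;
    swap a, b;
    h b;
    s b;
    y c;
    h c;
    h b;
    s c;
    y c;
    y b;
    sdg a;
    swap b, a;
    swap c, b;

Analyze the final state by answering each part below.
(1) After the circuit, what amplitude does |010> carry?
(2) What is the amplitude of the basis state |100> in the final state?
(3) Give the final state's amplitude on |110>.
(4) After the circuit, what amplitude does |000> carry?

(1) The final state's coefficient on |010> equals sqrt(2)*(1 + I)/4.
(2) |100> carries amplitude sqrt(2)*(1 + I)/4 in the final state.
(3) The amplitude on |110> is sqrt(2)*(1 - I)/4.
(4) The amplitude on |000> is sqrt(2)*(-1 + I)/4.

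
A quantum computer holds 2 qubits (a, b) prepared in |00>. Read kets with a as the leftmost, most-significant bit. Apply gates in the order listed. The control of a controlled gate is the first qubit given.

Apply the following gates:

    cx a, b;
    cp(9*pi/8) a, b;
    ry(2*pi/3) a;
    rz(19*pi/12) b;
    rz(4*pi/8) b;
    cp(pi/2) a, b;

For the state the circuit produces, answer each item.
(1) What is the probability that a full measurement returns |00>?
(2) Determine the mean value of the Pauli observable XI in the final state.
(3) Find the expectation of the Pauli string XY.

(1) The probability of measuring |00> is 1/4.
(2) The expectation value of XI is sqrt(3)/2.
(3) In the final state, XY has expectation 0.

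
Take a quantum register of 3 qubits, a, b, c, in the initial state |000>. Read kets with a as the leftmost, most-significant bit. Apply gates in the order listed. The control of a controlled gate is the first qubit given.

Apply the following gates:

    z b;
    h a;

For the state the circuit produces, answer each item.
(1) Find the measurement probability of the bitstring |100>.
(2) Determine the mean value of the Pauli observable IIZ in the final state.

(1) Outcome |100> occurs with probability 1/2.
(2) The expectation value of IIZ is 1.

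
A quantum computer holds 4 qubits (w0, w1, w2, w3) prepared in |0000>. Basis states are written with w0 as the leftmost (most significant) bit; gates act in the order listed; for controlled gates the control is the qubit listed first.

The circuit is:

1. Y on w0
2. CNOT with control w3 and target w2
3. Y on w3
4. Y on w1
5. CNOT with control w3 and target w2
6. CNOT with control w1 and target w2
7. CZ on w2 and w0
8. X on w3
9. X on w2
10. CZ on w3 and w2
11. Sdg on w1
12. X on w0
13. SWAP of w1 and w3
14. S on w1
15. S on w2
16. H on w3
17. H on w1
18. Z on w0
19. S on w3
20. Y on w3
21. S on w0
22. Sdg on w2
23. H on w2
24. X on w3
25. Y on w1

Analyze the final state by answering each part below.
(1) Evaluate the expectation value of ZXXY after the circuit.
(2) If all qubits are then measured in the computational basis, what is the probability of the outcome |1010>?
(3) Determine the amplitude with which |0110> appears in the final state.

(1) The observable ZXXY averages to 1.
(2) A full measurement returns |1010> with probability 0.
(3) The amplitude on |0110> is -sqrt(2)/4.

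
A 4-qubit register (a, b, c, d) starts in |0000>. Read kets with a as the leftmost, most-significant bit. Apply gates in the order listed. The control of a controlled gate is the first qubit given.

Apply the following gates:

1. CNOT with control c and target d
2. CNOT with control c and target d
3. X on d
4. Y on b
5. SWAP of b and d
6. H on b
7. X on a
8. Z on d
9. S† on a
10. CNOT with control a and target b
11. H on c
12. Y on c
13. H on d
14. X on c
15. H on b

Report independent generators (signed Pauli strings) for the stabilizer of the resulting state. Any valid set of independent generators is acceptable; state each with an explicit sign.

One valid set of independent stabilizer generators is -IIXI, -IIIX, -ZIII, -IZII (any independent generating set of the same group is equally correct).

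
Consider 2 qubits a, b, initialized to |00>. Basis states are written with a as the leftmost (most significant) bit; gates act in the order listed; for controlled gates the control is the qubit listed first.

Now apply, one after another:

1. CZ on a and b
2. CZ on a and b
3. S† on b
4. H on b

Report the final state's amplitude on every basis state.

The resulting statevector has amplitude sqrt(2)/2 on |00>, sqrt(2)/2 on |01>, 0 on |10>, 0 on |11>. Key observation: gates 1-2 undo each other exactly, leaving only the rest of the circuit to track.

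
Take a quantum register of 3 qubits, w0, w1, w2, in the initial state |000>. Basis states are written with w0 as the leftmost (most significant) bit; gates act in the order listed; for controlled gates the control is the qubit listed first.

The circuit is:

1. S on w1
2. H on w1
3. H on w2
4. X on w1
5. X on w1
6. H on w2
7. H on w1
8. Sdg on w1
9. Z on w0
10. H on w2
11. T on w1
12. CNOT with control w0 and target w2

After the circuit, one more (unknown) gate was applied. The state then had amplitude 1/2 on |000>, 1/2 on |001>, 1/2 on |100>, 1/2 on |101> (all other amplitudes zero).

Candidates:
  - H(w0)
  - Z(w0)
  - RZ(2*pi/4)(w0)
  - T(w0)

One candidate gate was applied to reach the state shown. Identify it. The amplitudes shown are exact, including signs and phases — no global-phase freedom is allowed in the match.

The unique candidate consistent with the amplitudes is H(w0). Key observation: steps 1-8 multiply out to the identity, so the circuit reduces to the remaining gates.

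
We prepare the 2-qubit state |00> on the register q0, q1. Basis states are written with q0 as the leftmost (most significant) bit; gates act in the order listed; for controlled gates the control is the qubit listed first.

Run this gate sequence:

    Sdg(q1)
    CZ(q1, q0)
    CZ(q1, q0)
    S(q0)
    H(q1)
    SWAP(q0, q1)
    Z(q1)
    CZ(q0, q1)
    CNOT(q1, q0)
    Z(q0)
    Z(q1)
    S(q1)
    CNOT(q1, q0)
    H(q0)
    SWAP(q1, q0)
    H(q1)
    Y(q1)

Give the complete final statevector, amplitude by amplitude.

After the circuit, the state carries amplitude sqrt(2)*I/2 on |00>, sqrt(2)*I/2 on |01>, 0 on |10>, 0 on |11>.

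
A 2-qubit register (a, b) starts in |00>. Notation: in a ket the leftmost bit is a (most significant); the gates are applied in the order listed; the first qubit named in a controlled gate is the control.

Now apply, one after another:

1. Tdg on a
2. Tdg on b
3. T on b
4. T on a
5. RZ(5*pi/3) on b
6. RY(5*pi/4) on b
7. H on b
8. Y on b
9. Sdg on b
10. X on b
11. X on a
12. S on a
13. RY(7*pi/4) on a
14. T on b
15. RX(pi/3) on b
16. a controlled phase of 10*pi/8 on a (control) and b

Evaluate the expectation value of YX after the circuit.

In the final state, YX has expectation -sqrt(3)/8 - sqrt(6)/16 - sqrt(2)/16 + 1/16. Key observation: steps 1-4 multiply out to the identity, so the circuit reduces to the remaining gates.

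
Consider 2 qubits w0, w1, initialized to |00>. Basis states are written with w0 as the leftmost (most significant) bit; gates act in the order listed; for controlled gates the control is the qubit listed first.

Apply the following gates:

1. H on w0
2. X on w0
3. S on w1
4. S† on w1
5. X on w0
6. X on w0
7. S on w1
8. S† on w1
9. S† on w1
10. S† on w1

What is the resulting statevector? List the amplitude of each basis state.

The final amplitudes are sqrt(2)/2 on |00>, 0 on |01>, sqrt(2)/2 on |10>, 0 on |11>. Key observation: steps 3-8 multiply out to the identity, so the circuit reduces to the remaining gates.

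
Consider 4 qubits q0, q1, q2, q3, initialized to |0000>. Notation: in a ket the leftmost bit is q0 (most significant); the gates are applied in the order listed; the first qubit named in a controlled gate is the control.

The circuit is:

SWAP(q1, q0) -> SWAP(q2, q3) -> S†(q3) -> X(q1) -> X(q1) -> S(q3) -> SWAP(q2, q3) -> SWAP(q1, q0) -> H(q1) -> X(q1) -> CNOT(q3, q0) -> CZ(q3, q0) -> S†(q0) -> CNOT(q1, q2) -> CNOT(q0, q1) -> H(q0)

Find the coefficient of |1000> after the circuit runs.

The amplitude on |1000> is 1/2. Key observation: the block from step 1 through step 8 cancels to the identity and can be dropped.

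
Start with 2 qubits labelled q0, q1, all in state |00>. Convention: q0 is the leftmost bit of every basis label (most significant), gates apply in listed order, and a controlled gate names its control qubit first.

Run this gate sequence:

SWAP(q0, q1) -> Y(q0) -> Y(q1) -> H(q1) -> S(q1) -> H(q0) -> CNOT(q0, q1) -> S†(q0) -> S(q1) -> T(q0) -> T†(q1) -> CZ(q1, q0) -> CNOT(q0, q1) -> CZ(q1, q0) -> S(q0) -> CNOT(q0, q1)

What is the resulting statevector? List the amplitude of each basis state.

The final amplitudes are -1/2 on |00>, exp(3*I*pi/4)/2 on |01>, exp(3*I*pi/4)/2 on |10>, -I/2 on |11>.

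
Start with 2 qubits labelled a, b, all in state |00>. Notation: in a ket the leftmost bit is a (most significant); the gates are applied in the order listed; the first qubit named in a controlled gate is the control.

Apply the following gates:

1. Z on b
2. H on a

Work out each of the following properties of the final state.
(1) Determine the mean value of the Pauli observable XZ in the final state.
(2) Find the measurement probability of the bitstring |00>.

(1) In the final state, XZ has expectation 1.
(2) Outcome |00> occurs with probability 1/2.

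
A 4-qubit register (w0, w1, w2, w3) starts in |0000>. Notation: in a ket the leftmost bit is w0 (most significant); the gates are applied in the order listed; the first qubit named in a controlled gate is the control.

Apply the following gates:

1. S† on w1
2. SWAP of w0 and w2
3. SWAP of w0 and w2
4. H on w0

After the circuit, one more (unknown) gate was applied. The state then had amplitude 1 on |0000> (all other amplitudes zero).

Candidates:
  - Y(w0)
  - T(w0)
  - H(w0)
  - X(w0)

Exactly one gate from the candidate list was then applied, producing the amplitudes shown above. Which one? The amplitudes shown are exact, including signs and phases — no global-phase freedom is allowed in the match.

It was H(w0) that produced the state shown. Key observation: steps 2-3 multiply out to the identity, so the circuit reduces to the remaining gates.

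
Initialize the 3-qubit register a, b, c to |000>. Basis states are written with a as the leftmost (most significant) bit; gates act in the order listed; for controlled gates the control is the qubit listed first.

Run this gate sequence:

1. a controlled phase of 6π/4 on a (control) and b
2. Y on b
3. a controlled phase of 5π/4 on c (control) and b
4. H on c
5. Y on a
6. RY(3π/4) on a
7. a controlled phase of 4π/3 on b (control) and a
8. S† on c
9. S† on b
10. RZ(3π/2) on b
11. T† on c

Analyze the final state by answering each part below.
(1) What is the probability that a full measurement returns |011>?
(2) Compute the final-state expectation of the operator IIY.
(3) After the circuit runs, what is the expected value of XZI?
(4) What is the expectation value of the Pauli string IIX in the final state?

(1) A full measurement returns |011> with probability sqrt(2)/8 + 1/4.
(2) In the final state, IIY has expectation -sqrt(2)/2.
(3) The expectation value of XZI is -sqrt(2)/4.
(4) The observable IIX averages to -sqrt(2)/2.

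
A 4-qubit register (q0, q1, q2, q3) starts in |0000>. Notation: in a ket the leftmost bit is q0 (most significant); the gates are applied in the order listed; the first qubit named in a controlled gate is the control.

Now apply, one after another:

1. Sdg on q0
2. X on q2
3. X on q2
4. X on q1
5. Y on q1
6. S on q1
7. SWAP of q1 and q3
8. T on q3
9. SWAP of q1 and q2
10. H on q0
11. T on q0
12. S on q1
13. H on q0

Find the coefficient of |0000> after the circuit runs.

The final state's coefficient on |0000> equals -I/2 - exp(3*I*pi/4)/2.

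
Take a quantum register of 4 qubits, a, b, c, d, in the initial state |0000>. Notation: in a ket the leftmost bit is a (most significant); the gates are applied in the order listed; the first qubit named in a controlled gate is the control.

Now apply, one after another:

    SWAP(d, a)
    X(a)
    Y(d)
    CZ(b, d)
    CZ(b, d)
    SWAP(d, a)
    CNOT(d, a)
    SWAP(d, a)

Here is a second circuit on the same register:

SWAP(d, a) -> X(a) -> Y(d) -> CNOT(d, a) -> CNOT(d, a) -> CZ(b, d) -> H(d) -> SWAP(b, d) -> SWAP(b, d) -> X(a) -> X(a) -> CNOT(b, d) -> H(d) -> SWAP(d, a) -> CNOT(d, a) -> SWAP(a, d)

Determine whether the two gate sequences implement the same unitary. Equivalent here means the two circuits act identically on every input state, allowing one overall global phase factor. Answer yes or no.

Yes, they are equivalent — the unitaries differ by at most a global phase.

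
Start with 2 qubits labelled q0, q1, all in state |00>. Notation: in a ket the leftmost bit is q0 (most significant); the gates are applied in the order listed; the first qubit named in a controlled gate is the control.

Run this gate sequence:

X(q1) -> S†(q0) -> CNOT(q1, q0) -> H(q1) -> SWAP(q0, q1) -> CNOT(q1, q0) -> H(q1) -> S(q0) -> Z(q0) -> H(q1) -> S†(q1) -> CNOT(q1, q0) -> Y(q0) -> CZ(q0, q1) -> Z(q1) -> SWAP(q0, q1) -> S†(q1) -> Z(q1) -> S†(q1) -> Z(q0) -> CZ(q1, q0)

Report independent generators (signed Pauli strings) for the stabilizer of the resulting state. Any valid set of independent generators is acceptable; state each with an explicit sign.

One valid set of independent stabilizer generators is -IY, -ZI (any independent generating set of the same group is equally correct).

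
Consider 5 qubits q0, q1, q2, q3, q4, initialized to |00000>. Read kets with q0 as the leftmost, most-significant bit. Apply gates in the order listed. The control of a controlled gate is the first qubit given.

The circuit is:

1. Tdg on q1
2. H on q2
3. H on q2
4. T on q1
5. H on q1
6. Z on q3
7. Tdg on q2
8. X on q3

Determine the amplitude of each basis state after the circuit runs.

The final amplitudes are sqrt(2)/2 on |00010>, sqrt(2)/2 on |01010>, and 0 on every other basis state. Key observation: gates 1-4 undo each other exactly, leaving only the rest of the circuit to track.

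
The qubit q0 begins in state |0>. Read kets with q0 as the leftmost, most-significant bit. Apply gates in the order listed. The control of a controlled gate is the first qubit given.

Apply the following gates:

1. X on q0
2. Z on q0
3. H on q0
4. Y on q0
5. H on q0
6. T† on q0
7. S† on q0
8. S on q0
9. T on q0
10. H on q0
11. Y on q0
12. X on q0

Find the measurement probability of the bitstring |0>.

The probability of measuring |0> is 1/2. Key observation: the block from step 4 through step 11 cancels to the identity and can be dropped.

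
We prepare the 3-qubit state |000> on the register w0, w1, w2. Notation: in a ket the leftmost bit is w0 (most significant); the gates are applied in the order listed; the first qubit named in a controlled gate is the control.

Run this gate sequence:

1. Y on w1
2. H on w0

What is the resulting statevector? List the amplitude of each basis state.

The final amplitudes are sqrt(2)*I/2 on |010>, sqrt(2)*I/2 on |110>, and 0 on every other basis state.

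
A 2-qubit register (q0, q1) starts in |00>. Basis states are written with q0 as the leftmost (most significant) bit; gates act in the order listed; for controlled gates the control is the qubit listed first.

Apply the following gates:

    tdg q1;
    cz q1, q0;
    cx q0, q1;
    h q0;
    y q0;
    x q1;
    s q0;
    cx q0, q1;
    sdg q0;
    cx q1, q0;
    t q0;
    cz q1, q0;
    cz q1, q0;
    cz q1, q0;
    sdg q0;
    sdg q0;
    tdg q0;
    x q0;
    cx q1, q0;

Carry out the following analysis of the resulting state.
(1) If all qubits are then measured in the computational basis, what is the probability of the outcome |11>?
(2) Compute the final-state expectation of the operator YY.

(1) The probability of measuring |11> is 1/2.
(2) The expectation value of YY is -1.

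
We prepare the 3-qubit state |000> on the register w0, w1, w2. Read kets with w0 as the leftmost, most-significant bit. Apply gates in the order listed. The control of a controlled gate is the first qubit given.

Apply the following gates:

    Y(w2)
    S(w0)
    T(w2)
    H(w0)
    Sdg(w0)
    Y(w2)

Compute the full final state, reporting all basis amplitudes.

The resulting statevector has amplitude sqrt(2)*exp(I*pi/4)/2 on |000>, -sqrt(2)*exp(3*I*pi/4)/2 on |100>, and 0 on every other basis state.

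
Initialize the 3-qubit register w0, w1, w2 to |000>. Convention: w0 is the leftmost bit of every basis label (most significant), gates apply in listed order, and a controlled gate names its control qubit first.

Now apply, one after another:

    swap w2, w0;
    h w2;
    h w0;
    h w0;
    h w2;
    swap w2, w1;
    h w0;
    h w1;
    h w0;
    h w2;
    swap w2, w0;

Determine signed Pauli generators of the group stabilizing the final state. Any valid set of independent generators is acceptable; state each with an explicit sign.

One valid set of independent stabilizer generators is +XII, +IXI, +IIZ (any independent generating set of the same group is equally correct).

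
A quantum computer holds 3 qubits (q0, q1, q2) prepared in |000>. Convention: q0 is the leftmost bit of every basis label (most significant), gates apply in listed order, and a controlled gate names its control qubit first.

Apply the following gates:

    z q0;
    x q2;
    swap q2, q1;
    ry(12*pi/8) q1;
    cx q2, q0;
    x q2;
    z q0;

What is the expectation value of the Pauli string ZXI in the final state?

The observable ZXI averages to 1.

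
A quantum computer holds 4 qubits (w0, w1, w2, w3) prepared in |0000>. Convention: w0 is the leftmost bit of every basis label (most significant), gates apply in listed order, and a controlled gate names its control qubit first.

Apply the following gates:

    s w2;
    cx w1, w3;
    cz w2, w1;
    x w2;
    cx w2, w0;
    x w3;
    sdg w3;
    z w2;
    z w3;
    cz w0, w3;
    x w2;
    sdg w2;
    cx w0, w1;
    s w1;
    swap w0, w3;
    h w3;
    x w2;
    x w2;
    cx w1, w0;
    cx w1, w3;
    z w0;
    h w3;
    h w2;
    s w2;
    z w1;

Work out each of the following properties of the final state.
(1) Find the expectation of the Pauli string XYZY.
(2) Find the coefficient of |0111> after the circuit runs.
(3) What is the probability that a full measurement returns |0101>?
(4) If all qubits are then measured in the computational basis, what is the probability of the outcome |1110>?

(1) The expectation value of XYZY is 0.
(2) The amplitude on |0111> is -sqrt(2)*I/2.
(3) The probability of measuring |0101> is 1/2.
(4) Outcome |1110> occurs with probability 0.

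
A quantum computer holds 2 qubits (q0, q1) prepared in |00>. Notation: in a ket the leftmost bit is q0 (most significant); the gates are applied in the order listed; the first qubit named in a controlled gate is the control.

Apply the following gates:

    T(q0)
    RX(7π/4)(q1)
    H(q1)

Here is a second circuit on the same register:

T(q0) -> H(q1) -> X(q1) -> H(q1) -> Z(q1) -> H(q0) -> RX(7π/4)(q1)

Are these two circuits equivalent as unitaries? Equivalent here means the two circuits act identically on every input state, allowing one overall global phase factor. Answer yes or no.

No, they are not equivalent — no single phase factor reconciles the two unitaries.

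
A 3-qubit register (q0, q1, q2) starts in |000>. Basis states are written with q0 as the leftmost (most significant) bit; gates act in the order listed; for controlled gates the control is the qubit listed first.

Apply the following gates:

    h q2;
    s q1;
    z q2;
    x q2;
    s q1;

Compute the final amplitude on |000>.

The final state's coefficient on |000> equals -sqrt(2)/2.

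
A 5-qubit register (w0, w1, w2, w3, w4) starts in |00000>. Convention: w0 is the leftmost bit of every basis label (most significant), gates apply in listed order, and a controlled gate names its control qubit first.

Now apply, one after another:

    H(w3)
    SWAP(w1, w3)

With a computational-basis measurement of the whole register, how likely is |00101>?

Outcome |00101> occurs with probability 0.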